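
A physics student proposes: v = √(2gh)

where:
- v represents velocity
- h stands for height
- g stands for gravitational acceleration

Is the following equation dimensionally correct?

Yes

v (velocity) has dimensions [L T^-1].
h (height) has dimensions [L].
g (gravitational acceleration) has dimensions [L T^-2].

Left side: [L T^-1]
Right side: [L T^-1]

Both sides have the same dimensions, so the equation is dimensionally consistent.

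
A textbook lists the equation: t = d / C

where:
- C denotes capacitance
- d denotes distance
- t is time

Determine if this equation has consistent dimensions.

No

C (capacitance) has dimensions [I^2 L^-2 M^-1 T^4].
d (distance) has dimensions [L].
t (time) has dimensions [T].

Left side: [T]
Right side: [I^-2 L^3 M T^-4]

The two sides have different dimensions, so the equation is NOT dimensionally consistent.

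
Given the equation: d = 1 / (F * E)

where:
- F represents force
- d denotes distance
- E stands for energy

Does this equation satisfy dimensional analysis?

No

F (force) has dimensions [L M T^-2].
d (distance) has dimensions [L].
E (energy) has dimensions [L^2 M T^-2].

Left side: [L]
Right side: [L^-3 M^-2 T^4]

The two sides have different dimensions, so the equation is NOT dimensionally consistent.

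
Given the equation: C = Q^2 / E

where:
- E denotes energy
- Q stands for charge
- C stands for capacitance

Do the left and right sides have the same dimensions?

Yes

E (energy) has dimensions [L^2 M T^-2].
Q (charge) has dimensions [I T].
C (capacitance) has dimensions [I^2 L^-2 M^-1 T^4].

Left side: [I^2 L^-2 M^-1 T^4]
Right side: [I^2 L^-2 M^-1 T^4]

Both sides have the same dimensions, so the equation is dimensionally consistent.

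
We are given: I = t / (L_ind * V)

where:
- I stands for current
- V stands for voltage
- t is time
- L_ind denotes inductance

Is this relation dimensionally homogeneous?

No

I (current) has dimensions [I].
V (voltage) has dimensions [I^-1 L^2 M T^-3].
t (time) has dimensions [T].
L_ind (inductance) has dimensions [I^-2 L^2 M T^-2].

Left side: [I]
Right side: [I^3 L^-4 M^-2 T^6]

The two sides have different dimensions, so the equation is NOT dimensionally consistent.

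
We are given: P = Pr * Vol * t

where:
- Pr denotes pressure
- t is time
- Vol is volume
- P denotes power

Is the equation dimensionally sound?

No

Pr (pressure) has dimensions [L^-1 M T^-2].
t (time) has dimensions [T].
Vol (volume) has dimensions [L^3].
P (power) has dimensions [L^2 M T^-3].

Left side: [L^2 M T^-3]
Right side: [L^2 M T^-1]

The two sides have different dimensions, so the equation is NOT dimensionally consistent.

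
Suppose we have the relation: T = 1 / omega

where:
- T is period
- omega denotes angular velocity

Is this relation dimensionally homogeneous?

Yes

T (period) has dimensions [T].
omega (angular velocity) has dimensions [T^-1].

Left side: [T]
Right side: [T]

Both sides have the same dimensions, so the equation is dimensionally consistent.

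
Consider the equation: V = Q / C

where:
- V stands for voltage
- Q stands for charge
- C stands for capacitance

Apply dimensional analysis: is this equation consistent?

Yes

V (voltage) has dimensions [I^-1 L^2 M T^-3].
Q (charge) has dimensions [I T].
C (capacitance) has dimensions [I^2 L^-2 M^-1 T^4].

Left side: [I^-1 L^2 M T^-3]
Right side: [I^-1 L^2 M T^-3]

Both sides have the same dimensions, so the equation is dimensionally consistent.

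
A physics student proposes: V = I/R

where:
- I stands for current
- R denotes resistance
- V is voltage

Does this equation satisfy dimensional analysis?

No

I (current) has dimensions [I].
R (resistance) has dimensions [I^-2 L^2 M T^-3].
V (voltage) has dimensions [I^-1 L^2 M T^-3].

Left side: [I^-1 L^2 M T^-3]
Right side: [I^3 L^-2 M^-1 T^3]

The two sides have different dimensions, so the equation is NOT dimensionally consistent.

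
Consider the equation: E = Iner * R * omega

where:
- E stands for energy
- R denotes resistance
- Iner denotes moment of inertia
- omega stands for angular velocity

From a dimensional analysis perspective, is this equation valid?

No

E (energy) has dimensions [L^2 M T^-2].
R (resistance) has dimensions [I^-2 L^2 M T^-3].
Iner (moment of inertia) has dimensions [L^2 M].
omega (angular velocity) has dimensions [T^-1].

Left side: [L^2 M T^-2]
Right side: [I^-2 L^4 M^2 T^-4]

The two sides have different dimensions, so the equation is NOT dimensionally consistent.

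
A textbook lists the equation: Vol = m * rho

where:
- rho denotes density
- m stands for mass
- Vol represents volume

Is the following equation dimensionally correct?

No

rho (density) has dimensions [L^-3 M].
m (mass) has dimensions [M].
Vol (volume) has dimensions [L^3].

Left side: [L^3]
Right side: [L^-3 M^2]

The two sides have different dimensions, so the equation is NOT dimensionally consistent.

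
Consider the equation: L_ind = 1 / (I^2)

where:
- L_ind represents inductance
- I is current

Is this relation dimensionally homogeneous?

No

L_ind (inductance) has dimensions [I^-2 L^2 M T^-2].
I (current) has dimensions [I].

Left side: [I^-2 L^2 M T^-2]
Right side: [I^-2]

The two sides have different dimensions, so the equation is NOT dimensionally consistent.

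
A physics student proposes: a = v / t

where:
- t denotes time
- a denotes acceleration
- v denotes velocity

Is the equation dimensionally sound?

Yes

t (time) has dimensions [T].
a (acceleration) has dimensions [L T^-2].
v (velocity) has dimensions [L T^-1].

Left side: [L T^-2]
Right side: [L T^-2]

Both sides have the same dimensions, so the equation is dimensionally consistent.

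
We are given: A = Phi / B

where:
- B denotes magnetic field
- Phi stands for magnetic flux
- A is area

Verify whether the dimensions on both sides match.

Yes

B (magnetic field) has dimensions [I^-1 M T^-2].
Phi (magnetic flux) has dimensions [I^-1 L^2 M T^-2].
A (area) has dimensions [L^2].

Left side: [L^2]
Right side: [L^2]

Both sides have the same dimensions, so the equation is dimensionally consistent.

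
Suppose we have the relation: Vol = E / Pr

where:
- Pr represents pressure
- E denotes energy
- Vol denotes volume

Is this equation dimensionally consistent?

Yes

Pr (pressure) has dimensions [L^-1 M T^-2].
E (energy) has dimensions [L^2 M T^-2].
Vol (volume) has dimensions [L^3].

Left side: [L^3]
Right side: [L^3]

Both sides have the same dimensions, so the equation is dimensionally consistent.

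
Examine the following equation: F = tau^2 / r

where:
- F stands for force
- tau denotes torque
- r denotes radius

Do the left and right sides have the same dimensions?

No

F (force) has dimensions [L M T^-2].
tau (torque) has dimensions [L^2 M T^-2].
r (radius) has dimensions [L].

Left side: [L M T^-2]
Right side: [L^3 M^2 T^-4]

The two sides have different dimensions, so the equation is NOT dimensionally consistent.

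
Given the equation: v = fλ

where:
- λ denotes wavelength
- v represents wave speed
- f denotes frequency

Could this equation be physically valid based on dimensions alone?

Yes

λ (wavelength) has dimensions [L].
v (wave speed) has dimensions [L T^-1].
f (frequency) has dimensions [T^-1].

Left side: [L T^-1]
Right side: [L T^-1]

Both sides have the same dimensions, so the equation is dimensionally consistent.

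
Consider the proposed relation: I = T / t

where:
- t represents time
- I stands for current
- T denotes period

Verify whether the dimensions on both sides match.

No

t (time) has dimensions [T].
I (current) has dimensions [I].
T (period) has dimensions [T].

Left side: [I]
Right side: [dimensionless]

The two sides have different dimensions, so the equation is NOT dimensionally consistent.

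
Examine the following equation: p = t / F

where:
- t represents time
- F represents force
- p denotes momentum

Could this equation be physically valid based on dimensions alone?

No

t (time) has dimensions [T].
F (force) has dimensions [L M T^-2].
p (momentum) has dimensions [L M T^-1].

Left side: [L M T^-1]
Right side: [L^-1 M^-1 T^3]

The two sides have different dimensions, so the equation is NOT dimensionally consistent.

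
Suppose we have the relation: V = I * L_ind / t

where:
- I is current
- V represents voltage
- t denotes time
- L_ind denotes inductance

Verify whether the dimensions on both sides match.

Yes

I (current) has dimensions [I].
V (voltage) has dimensions [I^-1 L^2 M T^-3].
t (time) has dimensions [T].
L_ind (inductance) has dimensions [I^-2 L^2 M T^-2].

Left side: [I^-1 L^2 M T^-3]
Right side: [I^-1 L^2 M T^-3]

Both sides have the same dimensions, so the equation is dimensionally consistent.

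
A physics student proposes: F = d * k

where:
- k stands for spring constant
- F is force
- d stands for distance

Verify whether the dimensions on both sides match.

Yes

k (spring constant) has dimensions [M T^-2].
F (force) has dimensions [L M T^-2].
d (distance) has dimensions [L].

Left side: [L M T^-2]
Right side: [L M T^-2]

Both sides have the same dimensions, so the equation is dimensionally consistent.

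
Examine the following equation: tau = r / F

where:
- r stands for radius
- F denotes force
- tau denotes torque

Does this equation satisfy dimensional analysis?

No

r (radius) has dimensions [L].
F (force) has dimensions [L M T^-2].
tau (torque) has dimensions [L^2 M T^-2].

Left side: [L^2 M T^-2]
Right side: [M^-1 T^2]

The two sides have different dimensions, so the equation is NOT dimensionally consistent.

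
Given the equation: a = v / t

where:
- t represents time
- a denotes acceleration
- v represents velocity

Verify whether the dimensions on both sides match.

Yes

t (time) has dimensions [T].
a (acceleration) has dimensions [L T^-2].
v (velocity) has dimensions [L T^-1].

Left side: [L T^-2]
Right side: [L T^-2]

Both sides have the same dimensions, so the equation is dimensionally consistent.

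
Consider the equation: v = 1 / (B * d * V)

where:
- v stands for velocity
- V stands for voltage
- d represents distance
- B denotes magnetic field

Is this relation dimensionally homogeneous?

No

v (velocity) has dimensions [L T^-1].
V (voltage) has dimensions [I^-1 L^2 M T^-3].
d (distance) has dimensions [L].
B (magnetic field) has dimensions [I^-1 M T^-2].

Left side: [L T^-1]
Right side: [I^2 L^-3 M^-2 T^5]

The two sides have different dimensions, so the equation is NOT dimensionally consistent.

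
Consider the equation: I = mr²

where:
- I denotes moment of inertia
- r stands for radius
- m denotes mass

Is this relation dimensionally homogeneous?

Yes

I (moment of inertia) has dimensions [L^2 M].
r (radius) has dimensions [L].
m (mass) has dimensions [M].

Left side: [L^2 M]
Right side: [L^2 M]

Both sides have the same dimensions, so the equation is dimensionally consistent.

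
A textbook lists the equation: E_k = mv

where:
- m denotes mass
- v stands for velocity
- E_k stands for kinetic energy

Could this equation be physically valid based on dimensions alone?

No

m (mass) has dimensions [M].
v (velocity) has dimensions [L T^-1].
E_k (kinetic energy) has dimensions [L^2 M T^-2].

Left side: [L^2 M T^-2]
Right side: [L M T^-1]

The two sides have different dimensions, so the equation is NOT dimensionally consistent.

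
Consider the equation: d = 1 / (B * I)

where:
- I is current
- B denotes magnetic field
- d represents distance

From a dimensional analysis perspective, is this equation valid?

No

I (current) has dimensions [I].
B (magnetic field) has dimensions [I^-1 M T^-2].
d (distance) has dimensions [L].

Left side: [L]
Right side: [M^-1 T^2]

The two sides have different dimensions, so the equation is NOT dimensionally consistent.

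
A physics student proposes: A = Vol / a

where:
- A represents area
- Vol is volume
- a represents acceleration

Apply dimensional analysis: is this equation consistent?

No

A (area) has dimensions [L^2].
Vol (volume) has dimensions [L^3].
a (acceleration) has dimensions [L T^-2].

Left side: [L^2]
Right side: [L^2 T^2]

The two sides have different dimensions, so the equation is NOT dimensionally consistent.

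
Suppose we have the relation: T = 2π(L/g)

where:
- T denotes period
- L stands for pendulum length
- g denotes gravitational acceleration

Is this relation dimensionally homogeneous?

No

T (period) has dimensions [T].
L (pendulum length) has dimensions [L].
g (gravitational acceleration) has dimensions [L T^-2].

Left side: [T]
Right side: [T^2]

The two sides have different dimensions, so the equation is NOT dimensionally consistent.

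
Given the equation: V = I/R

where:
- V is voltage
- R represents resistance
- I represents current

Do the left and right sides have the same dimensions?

No

V (voltage) has dimensions [I^-1 L^2 M T^-3].
R (resistance) has dimensions [I^-2 L^2 M T^-3].
I (current) has dimensions [I].

Left side: [I^-1 L^2 M T^-3]
Right side: [I^3 L^-2 M^-1 T^3]

The two sides have different dimensions, so the equation is NOT dimensionally consistent.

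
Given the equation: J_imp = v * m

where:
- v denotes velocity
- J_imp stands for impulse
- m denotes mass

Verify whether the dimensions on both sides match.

Yes

v (velocity) has dimensions [L T^-1].
J_imp (impulse) has dimensions [L M T^-1].
m (mass) has dimensions [M].

Left side: [L M T^-1]
Right side: [L M T^-1]

Both sides have the same dimensions, so the equation is dimensionally consistent.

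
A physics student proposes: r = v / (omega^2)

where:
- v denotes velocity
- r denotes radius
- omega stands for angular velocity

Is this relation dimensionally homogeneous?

No

v (velocity) has dimensions [L T^-1].
r (radius) has dimensions [L].
omega (angular velocity) has dimensions [T^-1].

Left side: [L]
Right side: [L T]

The two sides have different dimensions, so the equation is NOT dimensionally consistent.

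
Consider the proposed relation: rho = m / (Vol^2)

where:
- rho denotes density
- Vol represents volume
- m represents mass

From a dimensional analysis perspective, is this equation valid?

No

rho (density) has dimensions [L^-3 M].
Vol (volume) has dimensions [L^3].
m (mass) has dimensions [M].

Left side: [L^-3 M]
Right side: [L^-6 M]

The two sides have different dimensions, so the equation is NOT dimensionally consistent.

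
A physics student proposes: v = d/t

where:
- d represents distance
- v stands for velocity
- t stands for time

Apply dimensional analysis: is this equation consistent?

Yes

d (distance) has dimensions [L].
v (velocity) has dimensions [L T^-1].
t (time) has dimensions [T].

Left side: [L T^-1]
Right side: [L T^-1]

Both sides have the same dimensions, so the equation is dimensionally consistent.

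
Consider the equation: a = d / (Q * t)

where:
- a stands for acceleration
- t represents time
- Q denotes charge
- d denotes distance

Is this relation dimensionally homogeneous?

No

a (acceleration) has dimensions [L T^-2].
t (time) has dimensions [T].
Q (charge) has dimensions [I T].
d (distance) has dimensions [L].

Left side: [L T^-2]
Right side: [I^-1 L T^-2]

The two sides have different dimensions, so the equation is NOT dimensionally consistent.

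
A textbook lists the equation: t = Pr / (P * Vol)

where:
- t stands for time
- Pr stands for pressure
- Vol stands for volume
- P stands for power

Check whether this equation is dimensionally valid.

No

t (time) has dimensions [T].
Pr (pressure) has dimensions [L^-1 M T^-2].
Vol (volume) has dimensions [L^3].
P (power) has dimensions [L^2 M T^-3].

Left side: [T]
Right side: [L^-6 T]

The two sides have different dimensions, so the equation is NOT dimensionally consistent.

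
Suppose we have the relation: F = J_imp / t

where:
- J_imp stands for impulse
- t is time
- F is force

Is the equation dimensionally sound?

Yes

J_imp (impulse) has dimensions [L M T^-1].
t (time) has dimensions [T].
F (force) has dimensions [L M T^-2].

Left side: [L M T^-2]
Right side: [L M T^-2]

Both sides have the same dimensions, so the equation is dimensionally consistent.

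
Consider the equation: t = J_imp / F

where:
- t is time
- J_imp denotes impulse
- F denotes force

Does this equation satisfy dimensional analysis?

Yes

t (time) has dimensions [T].
J_imp (impulse) has dimensions [L M T^-1].
F (force) has dimensions [L M T^-2].

Left side: [T]
Right side: [T]

Both sides have the same dimensions, so the equation is dimensionally consistent.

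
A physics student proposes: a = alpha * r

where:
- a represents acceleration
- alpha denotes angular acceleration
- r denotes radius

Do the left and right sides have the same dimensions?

Yes

a (acceleration) has dimensions [L T^-2].
alpha (angular acceleration) has dimensions [T^-2].
r (radius) has dimensions [L].

Left side: [L T^-2]
Right side: [L T^-2]

Both sides have the same dimensions, so the equation is dimensionally consistent.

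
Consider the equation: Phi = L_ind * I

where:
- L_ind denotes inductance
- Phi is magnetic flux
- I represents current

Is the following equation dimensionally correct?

Yes

L_ind (inductance) has dimensions [I^-2 L^2 M T^-2].
Phi (magnetic flux) has dimensions [I^-1 L^2 M T^-2].
I (current) has dimensions [I].

Left side: [I^-1 L^2 M T^-2]
Right side: [I^-1 L^2 M T^-2]

Both sides have the same dimensions, so the equation is dimensionally consistent.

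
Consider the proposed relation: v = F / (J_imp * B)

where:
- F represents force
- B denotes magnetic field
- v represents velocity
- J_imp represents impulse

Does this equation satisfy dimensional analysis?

No

F (force) has dimensions [L M T^-2].
B (magnetic field) has dimensions [I^-1 M T^-2].
v (velocity) has dimensions [L T^-1].
J_imp (impulse) has dimensions [L M T^-1].

Left side: [L T^-1]
Right side: [I M^-1 T]

The two sides have different dimensions, so the equation is NOT dimensionally consistent.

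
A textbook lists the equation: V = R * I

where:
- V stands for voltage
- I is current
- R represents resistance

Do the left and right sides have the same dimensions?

Yes

V (voltage) has dimensions [I^-1 L^2 M T^-3].
I (current) has dimensions [I].
R (resistance) has dimensions [I^-2 L^2 M T^-3].

Left side: [I^-1 L^2 M T^-3]
Right side: [I^-1 L^2 M T^-3]

Both sides have the same dimensions, so the equation is dimensionally consistent.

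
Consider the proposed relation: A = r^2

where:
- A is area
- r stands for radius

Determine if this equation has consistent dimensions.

Yes

A (area) has dimensions [L^2].
r (radius) has dimensions [L].

Left side: [L^2]
Right side: [L^2]

Both sides have the same dimensions, so the equation is dimensionally consistent.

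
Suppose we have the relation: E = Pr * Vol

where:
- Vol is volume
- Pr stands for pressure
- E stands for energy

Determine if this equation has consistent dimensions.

Yes

Vol (volume) has dimensions [L^3].
Pr (pressure) has dimensions [L^-1 M T^-2].
E (energy) has dimensions [L^2 M T^-2].

Left side: [L^2 M T^-2]
Right side: [L^2 M T^-2]

Both sides have the same dimensions, so the equation is dimensionally consistent.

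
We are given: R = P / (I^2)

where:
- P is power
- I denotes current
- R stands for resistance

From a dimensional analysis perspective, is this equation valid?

Yes

P (power) has dimensions [L^2 M T^-3].
I (current) has dimensions [I].
R (resistance) has dimensions [I^-2 L^2 M T^-3].

Left side: [I^-2 L^2 M T^-3]
Right side: [I^-2 L^2 M T^-3]

Both sides have the same dimensions, so the equation is dimensionally consistent.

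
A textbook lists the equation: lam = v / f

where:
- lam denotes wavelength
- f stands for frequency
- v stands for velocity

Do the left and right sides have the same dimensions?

Yes

lam (wavelength) has dimensions [L].
f (frequency) has dimensions [T^-1].
v (velocity) has dimensions [L T^-1].

Left side: [L]
Right side: [L]

Both sides have the same dimensions, so the equation is dimensionally consistent.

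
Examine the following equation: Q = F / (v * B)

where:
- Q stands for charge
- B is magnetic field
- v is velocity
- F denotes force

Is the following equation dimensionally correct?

Yes

Q (charge) has dimensions [I T].
B (magnetic field) has dimensions [I^-1 M T^-2].
v (velocity) has dimensions [L T^-1].
F (force) has dimensions [L M T^-2].

Left side: [I T]
Right side: [I T]

Both sides have the same dimensions, so the equation is dimensionally consistent.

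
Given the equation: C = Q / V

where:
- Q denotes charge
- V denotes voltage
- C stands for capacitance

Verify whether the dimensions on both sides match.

Yes

Q (charge) has dimensions [I T].
V (voltage) has dimensions [I^-1 L^2 M T^-3].
C (capacitance) has dimensions [I^2 L^-2 M^-1 T^4].

Left side: [I^2 L^-2 M^-1 T^4]
Right side: [I^2 L^-2 M^-1 T^4]

Both sides have the same dimensions, so the equation is dimensionally consistent.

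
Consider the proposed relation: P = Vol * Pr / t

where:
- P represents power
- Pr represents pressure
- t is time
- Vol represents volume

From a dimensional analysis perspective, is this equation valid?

Yes

P (power) has dimensions [L^2 M T^-3].
Pr (pressure) has dimensions [L^-1 M T^-2].
t (time) has dimensions [T].
Vol (volume) has dimensions [L^3].

Left side: [L^2 M T^-3]
Right side: [L^2 M T^-3]

Both sides have the same dimensions, so the equation is dimensionally consistent.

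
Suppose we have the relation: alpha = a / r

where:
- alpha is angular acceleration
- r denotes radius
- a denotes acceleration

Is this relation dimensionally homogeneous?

Yes

alpha (angular acceleration) has dimensions [T^-2].
r (radius) has dimensions [L].
a (acceleration) has dimensions [L T^-2].

Left side: [T^-2]
Right side: [T^-2]

Both sides have the same dimensions, so the equation is dimensionally consistent.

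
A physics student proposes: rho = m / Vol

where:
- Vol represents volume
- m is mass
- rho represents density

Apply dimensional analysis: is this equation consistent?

Yes

Vol (volume) has dimensions [L^3].
m (mass) has dimensions [M].
rho (density) has dimensions [L^-3 M].

Left side: [L^-3 M]
Right side: [L^-3 M]

Both sides have the same dimensions, so the equation is dimensionally consistent.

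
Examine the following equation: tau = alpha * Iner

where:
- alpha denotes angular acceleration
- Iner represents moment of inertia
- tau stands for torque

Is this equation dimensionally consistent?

Yes

alpha (angular acceleration) has dimensions [T^-2].
Iner (moment of inertia) has dimensions [L^2 M].
tau (torque) has dimensions [L^2 M T^-2].

Left side: [L^2 M T^-2]
Right side: [L^2 M T^-2]

Both sides have the same dimensions, so the equation is dimensionally consistent.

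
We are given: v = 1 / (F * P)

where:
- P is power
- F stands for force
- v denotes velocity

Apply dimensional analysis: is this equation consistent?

No

P (power) has dimensions [L^2 M T^-3].
F (force) has dimensions [L M T^-2].
v (velocity) has dimensions [L T^-1].

Left side: [L T^-1]
Right side: [L^-3 M^-2 T^5]

The two sides have different dimensions, so the equation is NOT dimensionally consistent.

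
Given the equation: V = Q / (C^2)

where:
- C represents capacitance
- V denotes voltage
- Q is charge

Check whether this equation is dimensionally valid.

No

C (capacitance) has dimensions [I^2 L^-2 M^-1 T^4].
V (voltage) has dimensions [I^-1 L^2 M T^-3].
Q (charge) has dimensions [I T].

Left side: [I^-1 L^2 M T^-3]
Right side: [I^-3 L^4 M^2 T^-7]

The two sides have different dimensions, so the equation is NOT dimensionally consistent.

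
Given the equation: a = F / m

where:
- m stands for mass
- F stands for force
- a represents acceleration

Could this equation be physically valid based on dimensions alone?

Yes

m (mass) has dimensions [M].
F (force) has dimensions [L M T^-2].
a (acceleration) has dimensions [L T^-2].

Left side: [L T^-2]
Right side: [L T^-2]

Both sides have the same dimensions, so the equation is dimensionally consistent.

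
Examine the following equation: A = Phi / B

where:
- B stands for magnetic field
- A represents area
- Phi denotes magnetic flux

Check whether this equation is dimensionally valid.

Yes

B (magnetic field) has dimensions [I^-1 M T^-2].
A (area) has dimensions [L^2].
Phi (magnetic flux) has dimensions [I^-1 L^2 M T^-2].

Left side: [L^2]
Right side: [L^2]

Both sides have the same dimensions, so the equation is dimensionally consistent.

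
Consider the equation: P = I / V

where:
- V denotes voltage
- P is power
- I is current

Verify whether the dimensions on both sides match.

No

V (voltage) has dimensions [I^-1 L^2 M T^-3].
P (power) has dimensions [L^2 M T^-3].
I (current) has dimensions [I].

Left side: [L^2 M T^-3]
Right side: [I^2 L^-2 M^-1 T^3]

The two sides have different dimensions, so the equation is NOT dimensionally consistent.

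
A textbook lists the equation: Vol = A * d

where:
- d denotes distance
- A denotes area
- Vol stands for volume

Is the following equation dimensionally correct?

Yes

d (distance) has dimensions [L].
A (area) has dimensions [L^2].
Vol (volume) has dimensions [L^3].

Left side: [L^3]
Right side: [L^3]

Both sides have the same dimensions, so the equation is dimensionally consistent.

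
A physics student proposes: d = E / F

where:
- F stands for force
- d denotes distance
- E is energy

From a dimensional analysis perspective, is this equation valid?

Yes

F (force) has dimensions [L M T^-2].
d (distance) has dimensions [L].
E (energy) has dimensions [L^2 M T^-2].

Left side: [L]
Right side: [L]

Both sides have the same dimensions, so the equation is dimensionally consistent.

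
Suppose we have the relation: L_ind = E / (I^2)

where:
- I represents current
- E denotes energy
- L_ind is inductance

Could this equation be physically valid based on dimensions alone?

Yes

I (current) has dimensions [I].
E (energy) has dimensions [L^2 M T^-2].
L_ind (inductance) has dimensions [I^-2 L^2 M T^-2].

Left side: [I^-2 L^2 M T^-2]
Right side: [I^-2 L^2 M T^-2]

Both sides have the same dimensions, so the equation is dimensionally consistent.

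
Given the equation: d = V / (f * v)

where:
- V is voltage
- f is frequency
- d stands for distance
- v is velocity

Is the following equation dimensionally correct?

No

V (voltage) has dimensions [I^-1 L^2 M T^-3].
f (frequency) has dimensions [T^-1].
d (distance) has dimensions [L].
v (velocity) has dimensions [L T^-1].

Left side: [L]
Right side: [I^-1 L M T^-1]

The two sides have different dimensions, so the equation is NOT dimensionally consistent.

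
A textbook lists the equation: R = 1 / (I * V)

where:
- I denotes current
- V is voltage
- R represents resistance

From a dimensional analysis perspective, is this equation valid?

No

I (current) has dimensions [I].
V (voltage) has dimensions [I^-1 L^2 M T^-3].
R (resistance) has dimensions [I^-2 L^2 M T^-3].

Left side: [I^-2 L^2 M T^-3]
Right side: [L^-2 M^-1 T^3]

The two sides have different dimensions, so the equation is NOT dimensionally consistent.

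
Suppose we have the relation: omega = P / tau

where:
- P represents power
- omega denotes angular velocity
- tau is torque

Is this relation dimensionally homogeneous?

Yes

P (power) has dimensions [L^2 M T^-3].
omega (angular velocity) has dimensions [T^-1].
tau (torque) has dimensions [L^2 M T^-2].

Left side: [T^-1]
Right side: [T^-1]

Both sides have the same dimensions, so the equation is dimensionally consistent.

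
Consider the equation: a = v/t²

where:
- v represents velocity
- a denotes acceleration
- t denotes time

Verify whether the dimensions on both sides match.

No

v (velocity) has dimensions [L T^-1].
a (acceleration) has dimensions [L T^-2].
t (time) has dimensions [T].

Left side: [L T^-2]
Right side: [L T^-3]

The two sides have different dimensions, so the equation is NOT dimensionally consistent.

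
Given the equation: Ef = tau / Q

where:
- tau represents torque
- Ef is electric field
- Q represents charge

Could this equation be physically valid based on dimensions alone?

No

tau (torque) has dimensions [L^2 M T^-2].
Ef (electric field) has dimensions [I^-1 L M T^-3].
Q (charge) has dimensions [I T].

Left side: [I^-1 L M T^-3]
Right side: [I^-1 L^2 M T^-3]

The two sides have different dimensions, so the equation is NOT dimensionally consistent.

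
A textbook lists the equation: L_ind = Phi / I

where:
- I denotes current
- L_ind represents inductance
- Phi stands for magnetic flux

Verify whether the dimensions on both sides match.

Yes

I (current) has dimensions [I].
L_ind (inductance) has dimensions [I^-2 L^2 M T^-2].
Phi (magnetic flux) has dimensions [I^-1 L^2 M T^-2].

Left side: [I^-2 L^2 M T^-2]
Right side: [I^-2 L^2 M T^-2]

Both sides have the same dimensions, so the equation is dimensionally consistent.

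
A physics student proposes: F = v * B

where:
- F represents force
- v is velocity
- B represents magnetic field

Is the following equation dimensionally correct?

No

F (force) has dimensions [L M T^-2].
v (velocity) has dimensions [L T^-1].
B (magnetic field) has dimensions [I^-1 M T^-2].

Left side: [L M T^-2]
Right side: [I^-1 L M T^-3]

The two sides have different dimensions, so the equation is NOT dimensionally consistent.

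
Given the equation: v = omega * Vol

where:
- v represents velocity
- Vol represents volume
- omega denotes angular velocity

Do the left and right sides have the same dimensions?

No

v (velocity) has dimensions [L T^-1].
Vol (volume) has dimensions [L^3].
omega (angular velocity) has dimensions [T^-1].

Left side: [L T^-1]
Right side: [L^3 T^-1]

The two sides have different dimensions, so the equation is NOT dimensionally consistent.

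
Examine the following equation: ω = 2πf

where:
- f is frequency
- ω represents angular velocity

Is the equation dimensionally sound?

Yes

f (frequency) has dimensions [T^-1].
ω (angular velocity) has dimensions [T^-1].

Left side: [T^-1]
Right side: [T^-1]

Both sides have the same dimensions, so the equation is dimensionally consistent.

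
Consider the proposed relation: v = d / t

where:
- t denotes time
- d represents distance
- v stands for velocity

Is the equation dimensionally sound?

Yes

t (time) has dimensions [T].
d (distance) has dimensions [L].
v (velocity) has dimensions [L T^-1].

Left side: [L T^-1]
Right side: [L T^-1]

Both sides have the same dimensions, so the equation is dimensionally consistent.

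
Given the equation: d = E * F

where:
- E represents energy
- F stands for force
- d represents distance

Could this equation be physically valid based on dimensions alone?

No

E (energy) has dimensions [L^2 M T^-2].
F (force) has dimensions [L M T^-2].
d (distance) has dimensions [L].

Left side: [L]
Right side: [L^3 M^2 T^-4]

The two sides have different dimensions, so the equation is NOT dimensionally consistent.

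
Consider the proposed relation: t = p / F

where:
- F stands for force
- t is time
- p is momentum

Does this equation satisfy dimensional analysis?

Yes

F (force) has dimensions [L M T^-2].
t (time) has dimensions [T].
p (momentum) has dimensions [L M T^-1].

Left side: [T]
Right side: [T]

Both sides have the same dimensions, so the equation is dimensionally consistent.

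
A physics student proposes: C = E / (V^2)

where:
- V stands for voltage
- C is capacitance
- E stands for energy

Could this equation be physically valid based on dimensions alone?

Yes

V (voltage) has dimensions [I^-1 L^2 M T^-3].
C (capacitance) has dimensions [I^2 L^-2 M^-1 T^4].
E (energy) has dimensions [L^2 M T^-2].

Left side: [I^2 L^-2 M^-1 T^4]
Right side: [I^2 L^-2 M^-1 T^4]

Both sides have the same dimensions, so the equation is dimensionally consistent.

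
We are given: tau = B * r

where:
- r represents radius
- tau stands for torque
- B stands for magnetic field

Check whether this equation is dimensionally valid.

No

r (radius) has dimensions [L].
tau (torque) has dimensions [L^2 M T^-2].
B (magnetic field) has dimensions [I^-1 M T^-2].

Left side: [L^2 M T^-2]
Right side: [I^-1 L M T^-2]

The two sides have different dimensions, so the equation is NOT dimensionally consistent.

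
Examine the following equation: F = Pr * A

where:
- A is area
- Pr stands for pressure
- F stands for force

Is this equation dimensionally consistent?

Yes

A (area) has dimensions [L^2].
Pr (pressure) has dimensions [L^-1 M T^-2].
F (force) has dimensions [L M T^-2].

Left side: [L M T^-2]
Right side: [L M T^-2]

Both sides have the same dimensions, so the equation is dimensionally consistent.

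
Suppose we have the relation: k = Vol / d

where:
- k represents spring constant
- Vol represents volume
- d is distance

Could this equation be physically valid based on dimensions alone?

No

k (spring constant) has dimensions [M T^-2].
Vol (volume) has dimensions [L^3].
d (distance) has dimensions [L].

Left side: [M T^-2]
Right side: [L^2]

The two sides have different dimensions, so the equation is NOT dimensionally consistent.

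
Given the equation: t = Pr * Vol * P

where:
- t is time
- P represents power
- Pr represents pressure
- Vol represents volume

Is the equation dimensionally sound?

No

t (time) has dimensions [T].
P (power) has dimensions [L^2 M T^-3].
Pr (pressure) has dimensions [L^-1 M T^-2].
Vol (volume) has dimensions [L^3].

Left side: [T]
Right side: [L^4 M^2 T^-5]

The two sides have different dimensions, so the equation is NOT dimensionally consistent.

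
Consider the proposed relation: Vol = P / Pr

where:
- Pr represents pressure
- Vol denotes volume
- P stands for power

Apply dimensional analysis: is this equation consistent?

No

Pr (pressure) has dimensions [L^-1 M T^-2].
Vol (volume) has dimensions [L^3].
P (power) has dimensions [L^2 M T^-3].

Left side: [L^3]
Right side: [L^3 T^-1]

The two sides have different dimensions, so the equation is NOT dimensionally consistent.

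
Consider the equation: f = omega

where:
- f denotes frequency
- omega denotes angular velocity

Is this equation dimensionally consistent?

Yes

f (frequency) has dimensions [T^-1].
omega (angular velocity) has dimensions [T^-1].

Left side: [T^-1]
Right side: [T^-1]

Both sides have the same dimensions, so the equation is dimensionally consistent.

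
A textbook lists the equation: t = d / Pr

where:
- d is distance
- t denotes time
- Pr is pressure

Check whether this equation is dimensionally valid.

No

d (distance) has dimensions [L].
t (time) has dimensions [T].
Pr (pressure) has dimensions [L^-1 M T^-2].

Left side: [T]
Right side: [L^2 M^-1 T^2]

The two sides have different dimensions, so the equation is NOT dimensionally consistent.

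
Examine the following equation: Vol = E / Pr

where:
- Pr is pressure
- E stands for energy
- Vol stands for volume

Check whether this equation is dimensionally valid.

Yes

Pr (pressure) has dimensions [L^-1 M T^-2].
E (energy) has dimensions [L^2 M T^-2].
Vol (volume) has dimensions [L^3].

Left side: [L^3]
Right side: [L^3]

Both sides have the same dimensions, so the equation is dimensionally consistent.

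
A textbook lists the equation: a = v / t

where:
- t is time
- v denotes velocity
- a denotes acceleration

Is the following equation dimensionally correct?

Yes

t (time) has dimensions [T].
v (velocity) has dimensions [L T^-1].
a (acceleration) has dimensions [L T^-2].

Left side: [L T^-2]
Right side: [L T^-2]

Both sides have the same dimensions, so the equation is dimensionally consistent.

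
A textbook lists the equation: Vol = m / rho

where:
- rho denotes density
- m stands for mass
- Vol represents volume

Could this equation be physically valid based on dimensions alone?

Yes

rho (density) has dimensions [L^-3 M].
m (mass) has dimensions [M].
Vol (volume) has dimensions [L^3].

Left side: [L^3]
Right side: [L^3]

Both sides have the same dimensions, so the equation is dimensionally consistent.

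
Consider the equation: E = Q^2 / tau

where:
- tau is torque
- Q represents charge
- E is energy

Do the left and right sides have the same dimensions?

No

tau (torque) has dimensions [L^2 M T^-2].
Q (charge) has dimensions [I T].
E (energy) has dimensions [L^2 M T^-2].

Left side: [L^2 M T^-2]
Right side: [I^2 L^-2 M^-1 T^4]

The two sides have different dimensions, so the equation is NOT dimensionally consistent.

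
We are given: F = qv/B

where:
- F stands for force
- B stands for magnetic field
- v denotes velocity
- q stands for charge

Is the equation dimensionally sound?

No

F (force) has dimensions [L M T^-2].
B (magnetic field) has dimensions [I^-1 M T^-2].
v (velocity) has dimensions [L T^-1].
q (charge) has dimensions [I T].

Left side: [L M T^-2]
Right side: [I^2 L M^-1 T^2]

The two sides have different dimensions, so the equation is NOT dimensionally consistent.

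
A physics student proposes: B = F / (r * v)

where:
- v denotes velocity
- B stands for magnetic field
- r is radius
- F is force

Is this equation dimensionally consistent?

No

v (velocity) has dimensions [L T^-1].
B (magnetic field) has dimensions [I^-1 M T^-2].
r (radius) has dimensions [L].
F (force) has dimensions [L M T^-2].

Left side: [I^-1 M T^-2]
Right side: [L^-1 M T^-1]

The two sides have different dimensions, so the equation is NOT dimensionally consistent.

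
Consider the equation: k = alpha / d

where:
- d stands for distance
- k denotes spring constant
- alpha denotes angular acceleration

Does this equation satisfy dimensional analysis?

No

d (distance) has dimensions [L].
k (spring constant) has dimensions [M T^-2].
alpha (angular acceleration) has dimensions [T^-2].

Left side: [M T^-2]
Right side: [L^-1 T^-2]

The two sides have different dimensions, so the equation is NOT dimensionally consistent.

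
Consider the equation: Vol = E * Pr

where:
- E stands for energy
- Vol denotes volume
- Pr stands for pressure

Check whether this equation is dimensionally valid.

No

E (energy) has dimensions [L^2 M T^-2].
Vol (volume) has dimensions [L^3].
Pr (pressure) has dimensions [L^-1 M T^-2].

Left side: [L^3]
Right side: [L M^2 T^-4]

The two sides have different dimensions, so the equation is NOT dimensionally consistent.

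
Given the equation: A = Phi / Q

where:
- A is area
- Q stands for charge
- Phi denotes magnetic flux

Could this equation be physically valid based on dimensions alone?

No

A (area) has dimensions [L^2].
Q (charge) has dimensions [I T].
Phi (magnetic flux) has dimensions [I^-1 L^2 M T^-2].

Left side: [L^2]
Right side: [I^-2 L^2 M T^-3]

The two sides have different dimensions, so the equation is NOT dimensionally consistent.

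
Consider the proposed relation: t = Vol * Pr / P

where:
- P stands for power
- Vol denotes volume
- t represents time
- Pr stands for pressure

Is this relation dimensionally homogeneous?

Yes

P (power) has dimensions [L^2 M T^-3].
Vol (volume) has dimensions [L^3].
t (time) has dimensions [T].
Pr (pressure) has dimensions [L^-1 M T^-2].

Left side: [T]
Right side: [T]

Both sides have the same dimensions, so the equation is dimensionally consistent.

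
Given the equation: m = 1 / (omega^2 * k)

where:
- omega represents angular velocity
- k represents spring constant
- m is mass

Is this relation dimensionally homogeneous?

No

omega (angular velocity) has dimensions [T^-1].
k (spring constant) has dimensions [M T^-2].
m (mass) has dimensions [M].

Left side: [M]
Right side: [M^-1 T^4]

The two sides have different dimensions, so the equation is NOT dimensionally consistent.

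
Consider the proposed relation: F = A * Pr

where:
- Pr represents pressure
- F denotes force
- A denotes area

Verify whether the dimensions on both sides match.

Yes

Pr (pressure) has dimensions [L^-1 M T^-2].
F (force) has dimensions [L M T^-2].
A (area) has dimensions [L^2].

Left side: [L M T^-2]
Right side: [L M T^-2]

Both sides have the same dimensions, so the equation is dimensionally consistent.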